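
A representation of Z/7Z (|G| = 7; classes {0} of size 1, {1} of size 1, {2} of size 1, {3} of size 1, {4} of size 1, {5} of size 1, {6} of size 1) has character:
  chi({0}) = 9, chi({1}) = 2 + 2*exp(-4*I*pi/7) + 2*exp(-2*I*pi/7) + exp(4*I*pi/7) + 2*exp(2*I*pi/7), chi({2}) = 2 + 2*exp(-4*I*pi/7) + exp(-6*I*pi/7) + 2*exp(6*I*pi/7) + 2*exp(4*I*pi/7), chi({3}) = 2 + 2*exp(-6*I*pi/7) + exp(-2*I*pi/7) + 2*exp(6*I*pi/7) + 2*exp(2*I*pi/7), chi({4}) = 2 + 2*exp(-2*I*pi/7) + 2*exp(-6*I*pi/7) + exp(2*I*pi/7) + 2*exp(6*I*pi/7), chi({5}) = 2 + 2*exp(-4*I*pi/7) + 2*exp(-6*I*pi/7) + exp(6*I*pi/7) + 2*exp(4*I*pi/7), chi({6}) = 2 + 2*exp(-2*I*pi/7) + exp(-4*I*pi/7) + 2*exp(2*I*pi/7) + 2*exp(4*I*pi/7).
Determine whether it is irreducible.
Not irreducible (reducible): <chi, chi> = 17 > 1.

Proof sketch: <chi, chi> = (1/|G|) sum_C |C| * |chi(C)|^2 = (1/7)[1*|9|^2 + 1*|2 + 2*exp(-4*I*pi/7) + 2*exp(-2*I*pi/7) + exp(4*I*pi/7) + 2*exp(2*I*pi/7)|^2 + 1*|2 + 2*exp(-4*I*pi/7) + exp(-6*I*pi/7) + 2*exp(6*I*pi/7) + 2*exp(4*I*pi/7)|^2 + 1*|2 + 2*exp(-6*I*pi/7) + exp(-2*I*pi/7) + 2*exp(6*I*pi/7) + 2*exp(2*I*pi/7)|^2 + 1*|2 + 2*exp(-2*I*pi/7) + 2*exp(-6*I*pi/7) + exp(2*I*pi/7) + 2*exp(6*I*pi/7)|^2 + 1*|2 + 2*exp(-4*I*pi/7) + 2*exp(-6*I*pi/7) + exp(6*I*pi/7) + 2*exp(4*I*pi/7)|^2 + 1*|2 + 2*exp(-2*I*pi/7) + exp(-4*I*pi/7) + 2*exp(2*I*pi/7) + 2*exp(4*I*pi/7)|^2]
  = (1/7)[(81) + (17 + 14*exp(-2*I*pi/7) + 10*exp(-4*I*pi/7) + 8*exp(-6*I*pi/7) + 8*exp(6*I*pi/7) + 10*exp(4*I*pi/7) + 14*exp(2*I*pi/7)) + (17 + 14*exp(-4*I*pi/7) + 8*exp(-2*I*pi/7) + 10*exp(-6*I*pi/7) + 10*exp(6*I*pi/7) + 8*exp(2*I*pi/7) + 14*exp(4*I*pi/7)) + (17 + 10*exp(-2*I*pi/7) + 8*exp(-4*I*pi/7) + 14*exp(-6*I*pi/7) + 14*exp(6*I*pi/7) + 8*exp(4*I*pi/7) + 10*exp(2*I*pi/7)) + (17 + 10*exp(-2*I*pi/7) + 8*exp(-4*I*pi/7) + 14*exp(-6*I*pi/7) + 14*exp(6*I*pi/7) + 8*exp(4*I*pi/7) + 10*exp(2*I*pi/7)) + (17 + 14*exp(-4*I*pi/7) + 8*exp(-2*I*pi/7) + 10*exp(-6*I*pi/7) + 10*exp(6*I*pi/7) + 8*exp(2*I*pi/7) + 14*exp(4*I*pi/7)) + (17 + 14*exp(-2*I*pi/7) + 10*exp(-4*I*pi/7) + 8*exp(-6*I*pi/7) + 8*exp(6*I*pi/7) + 10*exp(4*I*pi/7) + 14*exp(2*I*pi/7))] = 119/7 = 17.
(Exp terms are combined using exp(i*s)*conj(exp(i*t)) = exp(i*(s-t)), and sums of them are collapsed using the identity that for every m > 1 the m distinct m-th roots of unity sum to 0, e.g. 1 + exp(2*I*pi/3) + exp(-2*I*pi/3) = 0.)
A character is irreducible iff <chi, chi> = 1, so this representation is reducible.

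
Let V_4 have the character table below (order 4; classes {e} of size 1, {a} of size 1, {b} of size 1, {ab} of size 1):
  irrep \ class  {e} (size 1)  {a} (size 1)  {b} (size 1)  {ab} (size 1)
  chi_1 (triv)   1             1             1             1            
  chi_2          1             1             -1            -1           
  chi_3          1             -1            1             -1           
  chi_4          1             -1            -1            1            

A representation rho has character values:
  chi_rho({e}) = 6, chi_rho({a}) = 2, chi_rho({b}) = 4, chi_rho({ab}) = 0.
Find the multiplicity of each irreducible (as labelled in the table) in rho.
Multiplicities: chi_1: 3, chi_2: 1, chi_3: 2, chi_4: 0.

Reasoning: Use <chi_rho, chi> = (1/|G|) sum_C |C| * chi_rho(C) * conj(chi(C)) with |G| = 4 for each irreducible chi in the table:
  <chi_rho, chi_1> = (1/4)[1*(6)*conj(1) + 1*(2)*conj(1) + 1*(4)*conj(1) + 1*(0)*conj(1)]
      = (1/4)[(6) + (2) + (4) + (0)] = 12/4 = 3
  <chi_rho, chi_2> = (1/4)[1*(6)*conj(1) + 1*(2)*conj(1) + 1*(4)*conj(-1) + 1*(0)*conj(-1)]
      = (1/4)[(6) + (2) + (-4) + (0)] = 4/4 = 1
  <chi_rho, chi_3> = (1/4)[1*(6)*conj(1) + 1*(2)*conj(-1) + 1*(4)*conj(1) + 1*(0)*conj(-1)]
      = (1/4)[(6) + (-2) + (4) + (0)] = 8/4 = 2
  <chi_rho, chi_4> = (1/4)[1*(6)*conj(1) + 1*(2)*conj(-1) + 1*(4)*conj(-1) + 1*(0)*conj(1)]
      = (1/4)[(6) + (-2) + (-4) + (0)] = 0/4 = 0
Dimension check: dim(rho) = sum (mult * dim) = 3*1 + 1*1 + 2*1 + 0*1 = 6 = chi_rho(e) = 6.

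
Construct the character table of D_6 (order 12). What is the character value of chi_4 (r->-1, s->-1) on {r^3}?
Conjugacy classes: {e} of size 1, {r^3} of size 1, {r^1, r^5} of size 2, {r^2, r^4} of size 2, {s, sr^2, ...} of size 3, {sr, sr^3, ...} of size 3.
Character table:
  irrep \ class              {e} (size 1)  {r^3} (size 1)  {r^1, r^5} (size 2)  {r^2, r^4} (size 2)  {s, sr^2, ...} (size 3)  {sr, sr^3, ...} (size 3)
  chi_1 (triv)               1             1               1                    1                    1                        1                       
  chi_2 (sign: r->1, s->-1)  1             1               1                    1                    -1                       -1                      
  chi_3 (r->-1, s->1)        1             -1              -1                   1                    1                        -1                      
  chi_4 (r->-1, s->-1)       1             -1              -1                   1                    -1                       1                       
  chi_5 (2d, j=1)            2             -2              1                    -1                   0                        0                       
  chi_6 (2d, j=2)            2             2               -1                   -1                   0                        0                       

Spot check: chi_4 (r->-1, s->-1) on {r^3} = -1.

Details: D_6 has order 2*6 = 12 with 6 conjugacy classes, hence 6 irreducibles. Sum of squared dims 1 + 1 + 1 + 1 + 4 + 4 = 12 = |G|. Linear characters come from the abelianisation; the 2-dimensional irreps have character r^k -> 2*cos(2*pi*j*k/6), reflections -> 0.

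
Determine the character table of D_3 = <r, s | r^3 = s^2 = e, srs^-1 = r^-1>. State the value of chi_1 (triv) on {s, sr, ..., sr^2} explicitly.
Conjugacy classes: {e} of size 1, {r^1, r^2} of size 2, {s, sr, ..., sr^2} of size 3.
Character table:
  irrep \ class              {e} (size 1)  {r^1, r^2} (size 2)  {s, sr, ..., sr^2} (size 3)
  chi_1 (triv)               1             1                    1                          
  chi_2 (sign: r->1, s->-1)  1             1                    -1                         
  chi_3 (2d, j=1)            2             -1                   0                          

Spot check: chi_1 (triv) on {s, sr, ..., sr^2} = 1.

Why: D_3 has order 2*3 = 6 with 3 conjugacy classes, hence 3 irreducibles. Sum of squared dims 1 + 1 + 4 = 6 = |G|. Linear characters come from the abelianisation; the 2-dimensional irreps have character r^k -> 2*cos(2*pi*j*k/3), reflections -> 0.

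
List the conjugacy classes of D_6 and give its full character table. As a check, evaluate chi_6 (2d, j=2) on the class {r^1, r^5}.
Conjugacy classes: {e} of size 1, {r^3} of size 1, {r^1, r^5} of size 2, {r^2, r^4} of size 2, {s, sr^2, ...} of size 3, {sr, sr^3, ...} of size 3.
Character table:
  irrep \ class              {e} (size 1)  {r^3} (size 1)  {r^1, r^5} (size 2)  {r^2, r^4} (size 2)  {s, sr^2, ...} (size 3)  {sr, sr^3, ...} (size 3)
  chi_1 (triv)               1             1               1                    1                    1                        1                       
  chi_2 (sign: r->1, s->-1)  1             1               1                    1                    -1                       -1                      
  chi_3 (r->-1, s->1)        1             -1              -1                   1                    1                        -1                      
  chi_4 (r->-1, s->-1)       1             -1              -1                   1                    -1                       1                       
  chi_5 (2d, j=1)            2             -2              1                    -1                   0                        0                       
  chi_6 (2d, j=2)            2             2               -1                   -1                   0                        0                       

Spot check: chi_6 (2d, j=2) on {r^1, r^5} = -1.

Explanation: D_6 has order 2*6 = 12 with 6 conjugacy classes, hence 6 irreducibles. Sum of squared dims 1 + 1 + 1 + 1 + 4 + 4 = 12 = |G|. Linear characters come from the abelianisation; the 2-dimensional irreps have character r^k -> 2*cos(2*pi*j*k/6), reflections -> 0.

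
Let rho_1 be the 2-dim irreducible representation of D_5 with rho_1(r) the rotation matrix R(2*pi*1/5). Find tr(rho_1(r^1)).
chi_{rho_1}(r^1) = 2*cos(2*pi*1*1/5) = -1/2 + sqrt(5)/2

rho_1(r^1) is rotation by angle 2*pi*1*1/5, whose trace is 2*cos(2*pi*1*1/5) = -1/2 + sqrt(5)/2.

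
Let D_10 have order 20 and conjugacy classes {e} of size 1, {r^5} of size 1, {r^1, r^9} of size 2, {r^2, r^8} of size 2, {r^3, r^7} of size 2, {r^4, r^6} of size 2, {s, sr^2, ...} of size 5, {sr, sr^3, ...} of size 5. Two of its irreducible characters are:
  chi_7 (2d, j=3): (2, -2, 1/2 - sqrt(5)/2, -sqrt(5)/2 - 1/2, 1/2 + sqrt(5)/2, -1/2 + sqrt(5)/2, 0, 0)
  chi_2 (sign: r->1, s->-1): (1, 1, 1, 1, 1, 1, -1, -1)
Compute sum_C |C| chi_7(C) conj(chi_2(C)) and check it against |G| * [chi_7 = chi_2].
Sum = 0; so <chi_7, chi_2> = 0 (distinct irreducibles are orthogonal).

Working: Compute term by term over conjugacy classes (|C| * chi_7(C) * conj(chi_2(C))):
  1*(2)*conj(1) + 1*(-2)*conj(1) + 2*(1/2 - sqrt(5)/2)*conj(1) + 2*(-sqrt(5)/2 - 1/2)*conj(1) + 2*(1/2 + sqrt(5)/2)*conj(1) + 2*(-1/2 + sqrt(5)/2)*conj(1) + 5*(0)*conj(-1) + 5*(0)*conj(-1)
  = (2) + (-2) + (1 - sqrt(5)) + (-sqrt(5) - 1) + (1 + sqrt(5)) + (-1 + sqrt(5)) + (0) + (0)
  = 0.
Dividing by |G| = 20 gives 0/20 = 0, matching the row-orthogonality relation <chi_7, chi_2> = [chi_7 = chi_2].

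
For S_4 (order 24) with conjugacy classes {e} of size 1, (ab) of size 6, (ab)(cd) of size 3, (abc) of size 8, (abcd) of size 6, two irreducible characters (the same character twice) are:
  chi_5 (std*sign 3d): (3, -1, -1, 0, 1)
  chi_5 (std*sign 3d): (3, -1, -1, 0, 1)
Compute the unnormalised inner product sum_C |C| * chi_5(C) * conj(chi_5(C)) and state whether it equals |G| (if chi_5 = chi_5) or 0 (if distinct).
Sum = 24 = |G| = 24; so <chi_5, chi_5> = 1 (norm-1 confirms irreducibility).

Why: Compute term by term over conjugacy classes (|C| * chi_5(C) * conj(chi_5(C))):
  1*(3)*conj(3) + 6*(-1)*conj(-1) + 3*(-1)*conj(-1) + 8*(0)*conj(0) + 6*(1)*conj(1)
  = (9) + (6) + (3) + (0) + (6)
  = 24.
Dividing by |G| = 24 gives 24/24 = 1, matching the row-orthogonality relation <chi_5, chi_5> = [chi_5 = chi_5].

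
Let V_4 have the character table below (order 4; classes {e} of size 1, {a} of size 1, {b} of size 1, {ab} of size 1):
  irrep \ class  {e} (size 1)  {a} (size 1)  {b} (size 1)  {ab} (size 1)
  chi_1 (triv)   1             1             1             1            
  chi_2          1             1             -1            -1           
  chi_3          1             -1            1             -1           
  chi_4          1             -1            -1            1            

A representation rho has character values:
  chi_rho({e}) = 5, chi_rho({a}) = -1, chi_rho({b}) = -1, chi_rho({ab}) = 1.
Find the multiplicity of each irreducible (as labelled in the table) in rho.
Multiplicities: chi_1: 1, chi_2: 1, chi_3: 1, chi_4: 2.

Reasoning: Use <chi_rho, chi> = (1/|G|) sum_C |C| * chi_rho(C) * conj(chi(C)) with |G| = 4 for each irreducible chi in the table:
  <chi_rho, chi_1> = (1/4)[1*(5)*conj(1) + 1*(-1)*conj(1) + 1*(-1)*conj(1) + 1*(1)*conj(1)]
      = (1/4)[(5) + (-1) + (-1) + (1)] = 4/4 = 1
  <chi_rho, chi_2> = (1/4)[1*(5)*conj(1) + 1*(-1)*conj(1) + 1*(-1)*conj(-1) + 1*(1)*conj(-1)]
      = (1/4)[(5) + (-1) + (1) + (-1)] = 4/4 = 1
  <chi_rho, chi_3> = (1/4)[1*(5)*conj(1) + 1*(-1)*conj(-1) + 1*(-1)*conj(1) + 1*(1)*conj(-1)]
      = (1/4)[(5) + (1) + (-1) + (-1)] = 4/4 = 1
  <chi_rho, chi_4> = (1/4)[1*(5)*conj(1) + 1*(-1)*conj(-1) + 1*(-1)*conj(-1) + 1*(1)*conj(1)]
      = (1/4)[(5) + (1) + (1) + (1)] = 8/4 = 2
Dimension check: dim(rho) = sum (mult * dim) = 1*1 + 1*1 + 1*1 + 2*1 = 5 = chi_rho(e) = 5.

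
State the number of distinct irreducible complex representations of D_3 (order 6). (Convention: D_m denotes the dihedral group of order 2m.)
3

Reasoning: The number of irreducible complex representations of a finite group equals its number of conjugacy classes. D_3 has 3 conjugacy classes ((n+3)/2 for n odd), so D_3 (order 6) has exactly 3 irreducible complex representations.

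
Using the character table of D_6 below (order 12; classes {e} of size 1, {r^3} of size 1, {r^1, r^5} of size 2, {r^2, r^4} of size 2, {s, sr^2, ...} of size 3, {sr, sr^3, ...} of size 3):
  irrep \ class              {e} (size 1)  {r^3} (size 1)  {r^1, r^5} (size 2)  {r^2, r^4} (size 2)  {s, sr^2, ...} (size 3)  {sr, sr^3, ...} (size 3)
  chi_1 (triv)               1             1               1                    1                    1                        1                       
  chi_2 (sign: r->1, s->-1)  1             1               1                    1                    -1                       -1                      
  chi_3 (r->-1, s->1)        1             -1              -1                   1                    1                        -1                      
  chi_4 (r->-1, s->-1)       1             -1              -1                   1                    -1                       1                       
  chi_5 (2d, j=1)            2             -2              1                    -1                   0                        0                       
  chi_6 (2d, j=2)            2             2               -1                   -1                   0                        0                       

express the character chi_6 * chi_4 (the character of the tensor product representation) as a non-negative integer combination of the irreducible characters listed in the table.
chi_6 tensor chi_4 = chi_5 (all other irreducibles have multiplicity 0).

Working: The character of a tensor product is the pointwise product (chi_6 * chi_4)(C) = chi_6(C) * chi_4(C):
  {e}: (2)*(1), {r^3}: (2)*(-1), {r^1, r^5}: (-1)*(-1), {r^2, r^4}: (-1)*(1), {s, sr^2, ...}: (0)*(-1), {sr, sr^3, ...}: (0)*(1)
so (chi_6 * chi_4) takes values
  {e} -> 2, {r^3} -> -2, {r^1, r^5} -> 1, {r^2, r^4} -> -1, {s, sr^2, ...} -> 0, {sr, sr^3, ...} -> 0.
Now take the inner product of this character with each irreducible chi from the table, <chi_6*chi_4, chi> = (1/12) sum_C |C| (chi_6*chi_4)(C) conj(chi(C)):
  <chi_6*chi_4, chi_1> = (1/12)[1*(2)*conj(1) + 1*(-2)*conj(1) + 2*(1)*conj(1) + 2*(-1)*conj(1) + 3*(0)*conj(1) + 3*(0)*conj(1)]
      = (1/12)[(2) + (-2) + (2) + (-2) + (0) + (0)] = 0/12 = 0
  <chi_6*chi_4, chi_2> = (1/12)[1*(2)*conj(1) + 1*(-2)*conj(1) + 2*(1)*conj(1) + 2*(-1)*conj(1) + 3*(0)*conj(-1) + 3*(0)*conj(-1)]
      = (1/12)[(2) + (-2) + (2) + (-2) + (0) + (0)] = 0/12 = 0
  <chi_6*chi_4, chi_3> = (1/12)[1*(2)*conj(1) + 1*(-2)*conj(-1) + 2*(1)*conj(-1) + 2*(-1)*conj(1) + 3*(0)*conj(1) + 3*(0)*conj(-1)]
      = (1/12)[(2) + (2) + (-2) + (-2) + (0) + (0)] = 0/12 = 0
  <chi_6*chi_4, chi_4> = (1/12)[1*(2)*conj(1) + 1*(-2)*conj(-1) + 2*(1)*conj(-1) + 2*(-1)*conj(1) + 3*(0)*conj(-1) + 3*(0)*conj(1)]
      = (1/12)[(2) + (2) + (-2) + (-2) + (0) + (0)] = 0/12 = 0
  <chi_6*chi_4, chi_5> = (1/12)[1*(2)*conj(2) + 1*(-2)*conj(-2) + 2*(1)*conj(1) + 2*(-1)*conj(-1) + 3*(0)*conj(0) + 3*(0)*conj(0)]
      = (1/12)[(4) + (4) + (2) + (2) + (0) + (0)] = 12/12 = 1
  <chi_6*chi_4, chi_6> = (1/12)[1*(2)*conj(2) + 1*(-2)*conj(2) + 2*(1)*conj(-1) + 2*(-1)*conj(-1) + 3*(0)*conj(0) + 3*(0)*conj(0)]
      = (1/12)[(4) + (-4) + (-2) + (2) + (0) + (0)] = 0/12 = 0
Hence the multiplicities are chi_5: 1. Dimension check: dim(chi_6)*dim(chi_4) = 2*1 = 2 and sum (mult * dim) = 1*2 = 2.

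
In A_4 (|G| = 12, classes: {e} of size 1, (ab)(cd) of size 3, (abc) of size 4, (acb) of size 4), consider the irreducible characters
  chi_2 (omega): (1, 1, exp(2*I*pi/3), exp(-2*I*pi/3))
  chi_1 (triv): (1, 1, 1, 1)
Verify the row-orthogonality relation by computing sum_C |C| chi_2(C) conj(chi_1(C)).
Sum = 0; so <chi_2, chi_1> = 0 (distinct irreducibles are orthogonal).

Details: Compute term by term over conjugacy classes (|C| * chi_2(C) * conj(chi_1(C))):
  1*(1)*conj(1) + 3*(1)*conj(1) + 4*(exp(2*I*pi/3))*conj(1) + 4*(exp(-2*I*pi/3))*conj(1)
  = (1) + (3) + (4*exp(2*I*pi/3)) + (4*exp(-2*I*pi/3))
  = 0.
(Exp terms are combined using exp(i*s)*conj(exp(i*t)) = exp(i*(s-t)), and sums of them are collapsed using the identity that for every m > 1 the m distinct m-th roots of unity sum to 0, e.g. 1 + exp(2*I*pi/3) + exp(-2*I*pi/3) = 0.)
Dividing by |G| = 12 gives 0/12 = 0, matching the row-orthogonality relation <chi_2, chi_1> = [chi_2 = chi_1].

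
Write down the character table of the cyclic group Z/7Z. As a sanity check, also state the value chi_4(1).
Character table of Z/7Z (irreps indexed chi_0,...,chi_6 with chi_k(m) = zeta_7^(k*m), zeta_7 = exp(2*pi*i/7)):
  irrep \ class  {0} (size 1)  {1} (size 1)    {2} (size 1)    {3} (size 1)    {4} (size 1)    {5} (size 1)    {6} (size 1)  
  chi_0          1             1               1               1               1               1               1             
  chi_1          1             exp(2*I*pi/7)   exp(4*I*pi/7)   exp(6*I*pi/7)   exp(-6*I*pi/7)  exp(-4*I*pi/7)  exp(-2*I*pi/7)
  chi_2          1             exp(4*I*pi/7)   exp(-6*I*pi/7)  exp(-2*I*pi/7)  exp(2*I*pi/7)   exp(6*I*pi/7)   exp(-4*I*pi/7)
  chi_3          1             exp(6*I*pi/7)   exp(-2*I*pi/7)  exp(4*I*pi/7)   exp(-4*I*pi/7)  exp(2*I*pi/7)   exp(-6*I*pi/7)
  chi_4          1             exp(-6*I*pi/7)  exp(2*I*pi/7)   exp(-4*I*pi/7)  exp(4*I*pi/7)   exp(-2*I*pi/7)  exp(6*I*pi/7) 
  chi_5          1             exp(-4*I*pi/7)  exp(6*I*pi/7)   exp(2*I*pi/7)   exp(-2*I*pi/7)  exp(-6*I*pi/7)  exp(4*I*pi/7) 
  chi_6          1             exp(-2*I*pi/7)  exp(-4*I*pi/7)  exp(-6*I*pi/7)  exp(6*I*pi/7)   exp(4*I*pi/7)   exp(2*I*pi/7) 

Spot check: chi_4(1) = zeta_7^(4*1) = zeta_7^4 = exp(-6*I*pi/7).

Explanation: Z/7Z is abelian, so all 7 irreducible complex representations are 1-dimensional. They are given by chi_k(m) = zeta_7^(k*m) for k = 0,...,6. Row orthogonality: sum_m chi_k(m) conj(chi_l(m)) = 7 * [k = l].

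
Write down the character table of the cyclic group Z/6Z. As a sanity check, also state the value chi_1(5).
Character table of Z/6Z (irreps indexed chi_0,...,chi_5 with chi_k(m) = zeta_6^(k*m), zeta_6 = exp(2*pi*i/6)):
  irrep \ class  {0} (size 1)  {1} (size 1)    {2} (size 1)    {3} (size 1)  {4} (size 1)    {5} (size 1)  
  chi_0          1             1               1               1             1               1             
  chi_1          1             exp(I*pi/3)     exp(2*I*pi/3)   -1            exp(-2*I*pi/3)  exp(-I*pi/3)  
  chi_2          1             exp(2*I*pi/3)   exp(-2*I*pi/3)  1             exp(2*I*pi/3)   exp(-2*I*pi/3)
  chi_3          1             -1              1               -1            1               -1            
  chi_4          1             exp(-2*I*pi/3)  exp(2*I*pi/3)   1             exp(-2*I*pi/3)  exp(2*I*pi/3) 
  chi_5          1             exp(-I*pi/3)    exp(-2*I*pi/3)  -1            exp(2*I*pi/3)   exp(I*pi/3)   

Spot check: chi_1(5) = zeta_6^(1*5) = zeta_6^5 = exp(-I*pi/3).

Reasoning: Z/6Z is abelian, so all 6 irreducible complex representations are 1-dimensional. They are given by chi_k(m) = zeta_6^(k*m) for k = 0,...,5. Row orthogonality: sum_m chi_k(m) conj(chi_l(m)) = 6 * [k = l].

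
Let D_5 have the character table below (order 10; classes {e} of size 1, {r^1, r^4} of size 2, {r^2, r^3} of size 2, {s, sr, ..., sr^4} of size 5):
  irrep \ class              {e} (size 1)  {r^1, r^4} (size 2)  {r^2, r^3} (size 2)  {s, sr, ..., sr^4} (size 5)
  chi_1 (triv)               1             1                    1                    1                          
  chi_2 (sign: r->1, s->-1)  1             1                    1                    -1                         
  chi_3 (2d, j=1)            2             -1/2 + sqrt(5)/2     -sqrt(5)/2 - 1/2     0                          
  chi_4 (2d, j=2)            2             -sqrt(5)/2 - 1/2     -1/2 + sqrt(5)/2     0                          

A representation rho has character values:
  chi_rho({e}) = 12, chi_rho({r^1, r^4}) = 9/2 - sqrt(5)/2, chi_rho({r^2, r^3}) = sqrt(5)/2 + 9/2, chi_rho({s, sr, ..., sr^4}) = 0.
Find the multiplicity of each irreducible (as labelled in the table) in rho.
Multiplicities: chi_1: 3, chi_2: 3, chi_3: 1, chi_4: 2.

Solution. Use <chi_rho, chi> = (1/|G|) sum_C |C| * chi_rho(C) * conj(chi(C)) with |G| = 10 for each irreducible chi in the table:
  <chi_rho, chi_1> = (1/10)[1*(12)*conj(1) + 2*(9/2 - sqrt(5)/2)*conj(1) + 2*(sqrt(5)/2 + 9/2)*conj(1) + 5*(0)*conj(1)]
      = (1/10)[(12) + (9 - sqrt(5)) + (sqrt(5) + 9) + (0)] = 30/10 = 3
  <chi_rho, chi_2> = (1/10)[1*(12)*conj(1) + 2*(9/2 - sqrt(5)/2)*conj(1) + 2*(sqrt(5)/2 + 9/2)*conj(1) + 5*(0)*conj(-1)]
      = (1/10)[(12) + (9 - sqrt(5)) + (sqrt(5) + 9) + (0)] = 30/10 = 3
  <chi_rho, chi_3> = (1/10)[1*(12)*conj(2) + 2*(9/2 - sqrt(5)/2)*conj(-1/2 + sqrt(5)/2) + 2*(sqrt(5)/2 + 9/2)*conj(-sqrt(5)/2 - 1/2) + 5*(0)*conj(0)]
      = (1/10)[(24) + (-7 + 5*sqrt(5)) + (-5*sqrt(5) - 7) + (0)] = 10/10 = 1
  <chi_rho, chi_4> = (1/10)[1*(12)*conj(2) + 2*(9/2 - sqrt(5)/2)*conj(-sqrt(5)/2 - 1/2) + 2*(sqrt(5)/2 + 9/2)*conj(-1/2 + sqrt(5)/2) + 5*(0)*conj(0)]
      = (1/10)[(24) + (-4*sqrt(5) - 2) + (-2 + 4*sqrt(5)) + (0)] = 20/10 = 2
Dimension check: dim(rho) = sum (mult * dim) = 3*1 + 3*1 + 1*2 + 2*2 = 12 = chi_rho(e) = 12.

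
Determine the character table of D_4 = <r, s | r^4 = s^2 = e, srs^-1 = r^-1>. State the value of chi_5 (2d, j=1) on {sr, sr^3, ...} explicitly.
Conjugacy classes: {e} of size 1, {r^2} of size 1, {r^1, r^3} of size 2, {s, sr^2, ...} of size 2, {sr, sr^3, ...} of size 2.
Character table:
  irrep \ class              {e} (size 1)  {r^2} (size 1)  {r^1, r^3} (size 2)  {s, sr^2, ...} (size 2)  {sr, sr^3, ...} (size 2)
  chi_1 (triv)               1             1               1                    1                        1                       
  chi_2 (sign: r->1, s->-1)  1             1               1                    -1                       -1                      
  chi_3 (r->-1, s->1)        1             1               -1                   1                        -1                      
  chi_4 (r->-1, s->-1)       1             1               -1                   -1                       1                       
  chi_5 (2d, j=1)            2             -2              0                    0                        0                       

Spot check: chi_5 (2d, j=1) on {sr, sr^3, ...} = 0.

Proof sketch: D_4 has order 2*4 = 8 with 5 conjugacy classes, hence 5 irreducibles. Sum of squared dims 1 + 1 + 1 + 1 + 4 = 8 = |G|. Linear characters come from the abelianisation; the 2-dimensional irreps have character r^k -> 2*cos(2*pi*j*k/4), reflections -> 0.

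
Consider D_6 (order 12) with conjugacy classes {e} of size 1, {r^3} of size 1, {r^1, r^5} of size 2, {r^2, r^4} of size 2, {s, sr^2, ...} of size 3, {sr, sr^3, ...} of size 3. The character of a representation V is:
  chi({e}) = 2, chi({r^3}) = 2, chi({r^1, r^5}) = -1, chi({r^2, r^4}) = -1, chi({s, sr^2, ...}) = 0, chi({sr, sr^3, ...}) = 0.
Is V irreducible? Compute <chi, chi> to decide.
Irreducible: <chi, chi> = 1.

Details: <chi, chi> = (1/|G|) sum_C |C| * |chi(C)|^2 = (1/12)[1*|2|^2 + 1*|2|^2 + 2*|-1|^2 + 2*|-1|^2 + 3*|0|^2 + 3*|0|^2]
  = (1/12)[(4) + (4) + (2) + (2) + (0) + (0)] = 12/12 = 1.
A character is irreducible iff <chi, chi> = 1, so this representation is irreducible.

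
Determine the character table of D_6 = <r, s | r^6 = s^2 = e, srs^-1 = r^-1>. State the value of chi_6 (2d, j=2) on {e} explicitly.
Conjugacy classes: {e} of size 1, {r^3} of size 1, {r^1, r^5} of size 2, {r^2, r^4} of size 2, {s, sr^2, ...} of size 3, {sr, sr^3, ...} of size 3.
Character table:
  irrep \ class              {e} (size 1)  {r^3} (size 1)  {r^1, r^5} (size 2)  {r^2, r^4} (size 2)  {s, sr^2, ...} (size 3)  {sr, sr^3, ...} (size 3)
  chi_1 (triv)               1             1               1                    1                    1                        1                       
  chi_2 (sign: r->1, s->-1)  1             1               1                    1                    -1                       -1                      
  chi_3 (r->-1, s->1)        1             -1              -1                   1                    1                        -1                      
  chi_4 (r->-1, s->-1)       1             -1              -1                   1                    -1                       1                       
  chi_5 (2d, j=1)            2             -2              1                    -1                   0                        0                       
  chi_6 (2d, j=2)            2             2               -1                   -1                   0                        0                       

Spot check: chi_6 (2d, j=2) on {e} = 2.

Derivation: D_6 has order 2*6 = 12 with 6 conjugacy classes, hence 6 irreducibles. Sum of squared dims 1 + 1 + 1 + 1 + 4 + 4 = 12 = |G|. Linear characters come from the abelianisation; the 2-dimensional irreps have character r^k -> 2*cos(2*pi*j*k/6), reflections -> 0.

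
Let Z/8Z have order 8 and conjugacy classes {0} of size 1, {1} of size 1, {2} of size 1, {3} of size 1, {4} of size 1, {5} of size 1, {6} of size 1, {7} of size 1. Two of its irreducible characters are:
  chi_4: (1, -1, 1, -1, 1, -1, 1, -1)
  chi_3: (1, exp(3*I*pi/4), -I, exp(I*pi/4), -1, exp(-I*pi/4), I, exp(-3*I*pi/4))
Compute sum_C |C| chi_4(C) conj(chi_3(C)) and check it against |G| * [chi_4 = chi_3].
Sum = 0; so <chi_4, chi_3> = 0 (distinct irreducibles are orthogonal).

Derivation: Compute term by term over conjugacy classes (|C| * chi_4(C) * conj(chi_3(C))):
  1*(1)*conj(1) + 1*(-1)*conj(exp(3*I*pi/4)) + 1*(1)*conj(-I) + 1*(-1)*conj(exp(I*pi/4)) + 1*(1)*conj(-1) + 1*(-1)*conj(exp(-I*pi/4)) + 1*(1)*conj(I) + 1*(-1)*conj(exp(-3*I*pi/4))
  = (1) + (-exp(-3*I*pi/4)) + (I) + (-exp(-I*pi/4)) + (-1) + (-exp(I*pi/4)) + (-I) + (-exp(3*I*pi/4))
  = 0.
(Exp terms are combined using exp(i*s)*conj(exp(i*t)) = exp(i*(s-t)), and sums of them are collapsed using the identity that for every m > 1 the m distinct m-th roots of unity sum to 0, e.g. 1 + exp(2*I*pi/3) + exp(-2*I*pi/3) = 0.)
Dividing by |G| = 8 gives 0/8 = 0, matching the row-orthogonality relation <chi_4, chi_3> = [chi_4 = chi_3].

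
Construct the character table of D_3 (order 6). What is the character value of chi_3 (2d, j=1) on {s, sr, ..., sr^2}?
Conjugacy classes: {e} of size 1, {r^1, r^2} of size 2, {s, sr, ..., sr^2} of size 3.
Character table:
  irrep \ class              {e} (size 1)  {r^1, r^2} (size 2)  {s, sr, ..., sr^2} (size 3)
  chi_1 (triv)               1             1                    1                          
  chi_2 (sign: r->1, s->-1)  1             1                    -1                         
  chi_3 (2d, j=1)            2             -1                   0                          

Spot check: chi_3 (2d, j=1) on {s, sr, ..., sr^2} = 0.

Details: D_3 has order 2*3 = 6 with 3 conjugacy classes, hence 3 irreducibles. Sum of squared dims 1 + 1 + 4 = 6 = |G|. Linear characters come from the abelianisation; the 2-dimensional irreps have character r^k -> 2*cos(2*pi*j*k/3), reflections -> 0.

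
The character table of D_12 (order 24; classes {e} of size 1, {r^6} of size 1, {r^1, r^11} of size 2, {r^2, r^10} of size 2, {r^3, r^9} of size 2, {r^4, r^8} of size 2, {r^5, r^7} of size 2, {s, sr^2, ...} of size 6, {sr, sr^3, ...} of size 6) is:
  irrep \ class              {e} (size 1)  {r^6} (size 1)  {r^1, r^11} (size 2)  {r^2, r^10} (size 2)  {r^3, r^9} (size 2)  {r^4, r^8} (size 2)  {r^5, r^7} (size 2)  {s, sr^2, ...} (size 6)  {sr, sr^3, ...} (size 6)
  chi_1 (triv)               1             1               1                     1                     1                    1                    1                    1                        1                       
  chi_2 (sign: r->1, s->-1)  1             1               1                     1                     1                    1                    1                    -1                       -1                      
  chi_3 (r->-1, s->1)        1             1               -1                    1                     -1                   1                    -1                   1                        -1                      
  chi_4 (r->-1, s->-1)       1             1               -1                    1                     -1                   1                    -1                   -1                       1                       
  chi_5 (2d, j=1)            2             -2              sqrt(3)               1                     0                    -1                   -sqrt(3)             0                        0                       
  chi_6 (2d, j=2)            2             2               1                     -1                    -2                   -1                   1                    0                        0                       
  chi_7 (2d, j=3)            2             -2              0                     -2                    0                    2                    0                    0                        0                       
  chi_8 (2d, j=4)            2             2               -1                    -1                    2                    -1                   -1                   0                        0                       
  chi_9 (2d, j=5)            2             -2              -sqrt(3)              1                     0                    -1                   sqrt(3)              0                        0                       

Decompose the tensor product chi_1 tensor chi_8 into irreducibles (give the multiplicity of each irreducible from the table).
chi_1 tensor chi_8 = chi_8 (all other irreducibles have multiplicity 0).

Justification: The character of a tensor product is the pointwise product (chi_1 * chi_8)(C) = chi_1(C) * chi_8(C):
  {e}: (1)*(2), {r^6}: (1)*(2), {r^1, r^11}: (1)*(-1), {r^2, r^10}: (1)*(-1), {r^3, r^9}: (1)*(2), {r^4, r^8}: (1)*(-1), {r^5, r^7}: (1)*(-1), {s, sr^2, ...}: (1)*(0), {sr, sr^3, ...}: (1)*(0)
so (chi_1 * chi_8) takes values
  {e} -> 2, {r^6} -> 2, {r^1, r^11} -> -1, {r^2, r^10} -> -1, {r^3, r^9} -> 2, {r^4, r^8} -> -1, {r^5, r^7} -> -1, {s, sr^2, ...} -> 0, {sr, sr^3, ...} -> 0.
Now take the inner product of this character with each irreducible chi from the table, <chi_1*chi_8, chi> = (1/24) sum_C |C| (chi_1*chi_8)(C) conj(chi(C)):
  <chi_1*chi_8, chi_1> = (1/24)[1*(2)*conj(1) + 1*(2)*conj(1) + 2*(-1)*conj(1) + 2*(-1)*conj(1) + 2*(2)*conj(1) + 2*(-1)*conj(1) + 2*(-1)*conj(1) + 6*(0)*conj(1) + 6*(0)*conj(1)]
      = (1/24)[(2) + (2) + (-2) + (-2) + (4) + (-2) + (-2) + (0) + (0)] = 0/24 = 0
  <chi_1*chi_8, chi_2> = (1/24)[1*(2)*conj(1) + 1*(2)*conj(1) + 2*(-1)*conj(1) + 2*(-1)*conj(1) + 2*(2)*conj(1) + 2*(-1)*conj(1) + 2*(-1)*conj(1) + 6*(0)*conj(-1) + 6*(0)*conj(-1)]
      = (1/24)[(2) + (2) + (-2) + (-2) + (4) + (-2) + (-2) + (0) + (0)] = 0/24 = 0
  <chi_1*chi_8, chi_3> = (1/24)[1*(2)*conj(1) + 1*(2)*conj(1) + 2*(-1)*conj(-1) + 2*(-1)*conj(1) + 2*(2)*conj(-1) + 2*(-1)*conj(1) + 2*(-1)*conj(-1) + 6*(0)*conj(1) + 6*(0)*conj(-1)]
      = (1/24)[(2) + (2) + (2) + (-2) + (-4) + (-2) + (2) + (0) + (0)] = 0/24 = 0
  <chi_1*chi_8, chi_4> = (1/24)[1*(2)*conj(1) + 1*(2)*conj(1) + 2*(-1)*conj(-1) + 2*(-1)*conj(1) + 2*(2)*conj(-1) + 2*(-1)*conj(1) + 2*(-1)*conj(-1) + 6*(0)*conj(-1) + 6*(0)*conj(1)]
      = (1/24)[(2) + (2) + (2) + (-2) + (-4) + (-2) + (2) + (0) + (0)] = 0/24 = 0
  <chi_1*chi_8, chi_5> = (1/24)[1*(2)*conj(2) + 1*(2)*conj(-2) + 2*(-1)*conj(sqrt(3)) + 2*(-1)*conj(1) + 2*(2)*conj(0) + 2*(-1)*conj(-1) + 2*(-1)*conj(-sqrt(3)) + 6*(0)*conj(0) + 6*(0)*conj(0)]
      = (1/24)[(4) + (-4) + (-2*sqrt(3)) + (-2) + (0) + (2) + (2*sqrt(3)) + (0) + (0)] = 0/24 = 0
  <chi_1*chi_8, chi_6> = (1/24)[1*(2)*conj(2) + 1*(2)*conj(2) + 2*(-1)*conj(1) + 2*(-1)*conj(-1) + 2*(2)*conj(-2) + 2*(-1)*conj(-1) + 2*(-1)*conj(1) + 6*(0)*conj(0) + 6*(0)*conj(0)]
      = (1/24)[(4) + (4) + (-2) + (2) + (-8) + (2) + (-2) + (0) + (0)] = 0/24 = 0
  <chi_1*chi_8, chi_7> = (1/24)[1*(2)*conj(2) + 1*(2)*conj(-2) + 2*(-1)*conj(0) + 2*(-1)*conj(-2) + 2*(2)*conj(0) + 2*(-1)*conj(2) + 2*(-1)*conj(0) + 6*(0)*conj(0) + 6*(0)*conj(0)]
      = (1/24)[(4) + (-4) + (0) + (4) + (0) + (-4) + (0) + (0) + (0)] = 0/24 = 0
  <chi_1*chi_8, chi_8> = (1/24)[1*(2)*conj(2) + 1*(2)*conj(2) + 2*(-1)*conj(-1) + 2*(-1)*conj(-1) + 2*(2)*conj(2) + 2*(-1)*conj(-1) + 2*(-1)*conj(-1) + 6*(0)*conj(0) + 6*(0)*conj(0)]
      = (1/24)[(4) + (4) + (2) + (2) + (8) + (2) + (2) + (0) + (0)] = 24/24 = 1
  <chi_1*chi_8, chi_9> = (1/24)[1*(2)*conj(2) + 1*(2)*conj(-2) + 2*(-1)*conj(-sqrt(3)) + 2*(-1)*conj(1) + 2*(2)*conj(0) + 2*(-1)*conj(-1) + 2*(-1)*conj(sqrt(3)) + 6*(0)*conj(0) + 6*(0)*conj(0)]
      = (1/24)[(4) + (-4) + (2*sqrt(3)) + (-2) + (0) + (2) + (-2*sqrt(3)) + (0) + (0)] = 0/24 = 0
Hence the multiplicities are chi_8: 1. Dimension check: dim(chi_1)*dim(chi_8) = 1*2 = 2 and sum (mult * dim) = 1*2 = 2.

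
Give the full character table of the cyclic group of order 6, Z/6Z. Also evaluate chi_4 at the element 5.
Character table of Z/6Z (irreps indexed chi_0,...,chi_5 with chi_k(m) = zeta_6^(k*m), zeta_6 = exp(2*pi*i/6)):
  irrep \ class  {0} (size 1)  {1} (size 1)    {2} (size 1)    {3} (size 1)  {4} (size 1)    {5} (size 1)  
  chi_0          1             1               1               1             1               1             
  chi_1          1             exp(I*pi/3)     exp(2*I*pi/3)   -1            exp(-2*I*pi/3)  exp(-I*pi/3)  
  chi_2          1             exp(2*I*pi/3)   exp(-2*I*pi/3)  1             exp(2*I*pi/3)   exp(-2*I*pi/3)
  chi_3          1             -1              1               -1            1               -1            
  chi_4          1             exp(-2*I*pi/3)  exp(2*I*pi/3)   1             exp(-2*I*pi/3)  exp(2*I*pi/3) 
  chi_5          1             exp(-I*pi/3)    exp(-2*I*pi/3)  -1            exp(2*I*pi/3)   exp(I*pi/3)   

Spot check: chi_4(5) = zeta_6^(4*5) = zeta_6^20 = exp(2*I*pi/3).

Justification: Z/6Z is abelian, so all 6 irreducible complex representations are 1-dimensional. They are given by chi_k(m) = zeta_6^(k*m) for k = 0,...,5. Row orthogonality: sum_m chi_k(m) conj(chi_l(m)) = 6 * [k = l].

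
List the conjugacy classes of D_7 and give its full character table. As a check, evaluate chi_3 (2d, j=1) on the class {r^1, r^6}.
Conjugacy classes: {e} of size 1, {r^1, r^6} of size 2, {r^2, r^5} of size 2, {r^3, r^4} of size 2, {s, sr, ..., sr^6} of size 7.
Character table:
  irrep \ class              {e} (size 1)  {r^1, r^6} (size 2)  {r^2, r^5} (size 2)  {r^3, r^4} (size 2)  {s, sr, ..., sr^6} (size 7)
  chi_1 (triv)               1             1                    1                    1                    1                          
  chi_2 (sign: r->1, s->-1)  1             1                    1                    1                    -1                         
  chi_3 (2d, j=1)            2             2*cos(2*pi/7)        -2*cos(3*pi/7)       -2*cos(pi/7)         0                          
  chi_4 (2d, j=2)            2             -2*cos(3*pi/7)       -2*cos(pi/7)         2*cos(2*pi/7)        0                          
  chi_5 (2d, j=3)            2             -2*cos(pi/7)         2*cos(2*pi/7)        -2*cos(3*pi/7)       0                          

Spot check: chi_3 (2d, j=1) on {r^1, r^6} = 2*cos(2*pi/7).

D_7 has order 2*7 = 14 with 5 conjugacy classes, hence 5 irreducibles. Sum of squared dims 1 + 1 + 4 + 4 + 4 = 14 = |G|. Linear characters come from the abelianisation; the 2-dimensional irreps have character r^k -> 2*cos(2*pi*j*k/7), reflections -> 0.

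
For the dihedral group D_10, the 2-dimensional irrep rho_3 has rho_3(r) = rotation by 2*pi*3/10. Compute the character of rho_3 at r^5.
chi_{rho_3}(r^5) = 2*cos(2*pi*3*5/10) = -2

rho_3(r^5) is rotation by angle 2*pi*3*5/10, whose trace is 2*cos(2*pi*3*5/10) = -2.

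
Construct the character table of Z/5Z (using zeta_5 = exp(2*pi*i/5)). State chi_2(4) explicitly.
Character table of Z/5Z (irreps indexed chi_0,...,chi_4 with chi_k(m) = zeta_5^(k*m), zeta_5 = exp(2*pi*i/5)):
  irrep \ class  {0} (size 1)  {1} (size 1)    {2} (size 1)    {3} (size 1)    {4} (size 1)  
  chi_0          1             1               1               1               1             
  chi_1          1             exp(2*I*pi/5)   exp(4*I*pi/5)   exp(-4*I*pi/5)  exp(-2*I*pi/5)
  chi_2          1             exp(4*I*pi/5)   exp(-2*I*pi/5)  exp(2*I*pi/5)   exp(-4*I*pi/5)
  chi_3          1             exp(-4*I*pi/5)  exp(2*I*pi/5)   exp(-2*I*pi/5)  exp(4*I*pi/5) 
  chi_4          1             exp(-2*I*pi/5)  exp(-4*I*pi/5)  exp(4*I*pi/5)   exp(2*I*pi/5) 

Spot check: chi_2(4) = zeta_5^(2*4) = zeta_5^8 = exp(-4*I*pi/5).

Details: Z/5Z is abelian, so all 5 irreducible complex representations are 1-dimensional. They are given by chi_k(m) = zeta_5^(k*m) for k = 0,...,4. Row orthogonality: sum_m chi_k(m) conj(chi_l(m)) = 5 * [k = l].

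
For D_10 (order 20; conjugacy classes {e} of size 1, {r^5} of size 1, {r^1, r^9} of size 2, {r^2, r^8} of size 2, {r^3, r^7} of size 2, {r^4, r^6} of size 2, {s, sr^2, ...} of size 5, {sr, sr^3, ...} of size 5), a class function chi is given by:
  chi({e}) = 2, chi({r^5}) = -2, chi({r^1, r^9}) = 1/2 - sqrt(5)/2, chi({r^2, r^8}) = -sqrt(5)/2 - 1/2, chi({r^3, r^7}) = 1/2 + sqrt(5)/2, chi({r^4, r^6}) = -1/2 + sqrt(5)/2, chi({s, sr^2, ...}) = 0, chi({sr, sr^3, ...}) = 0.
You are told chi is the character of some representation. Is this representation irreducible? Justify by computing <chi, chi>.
Irreducible: <chi, chi> = 1.

Argument: <chi, chi> = (1/|G|) sum_C |C| * |chi(C)|^2 = (1/20)[1*|2|^2 + 1*|-2|^2 + 2*|1/2 - sqrt(5)/2|^2 + 2*|-sqrt(5)/2 - 1/2|^2 + 2*|1/2 + sqrt(5)/2|^2 + 2*|-1/2 + sqrt(5)/2|^2 + 5*|0|^2 + 5*|0|^2]
  = (1/20)[(4) + (4) + (3 - sqrt(5)) + (sqrt(5) + 3) + (sqrt(5) + 3) + (3 - sqrt(5)) + (0) + (0)] = 20/20 = 1.
A character is irreducible iff <chi, chi> = 1, so this representation is irreducible.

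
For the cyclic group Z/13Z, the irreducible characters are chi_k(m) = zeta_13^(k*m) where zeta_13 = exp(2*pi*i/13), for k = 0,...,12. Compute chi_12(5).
chi_12(5) = zeta_13^60 = exp(-10*I*pi/13)

Working: chi_12(5) = zeta_13^(12*5) = zeta_13^60. Since zeta_13^13 = 1, this equals zeta_13^8 = exp(2*pi*i*8/13) = exp(-10*I*pi/13).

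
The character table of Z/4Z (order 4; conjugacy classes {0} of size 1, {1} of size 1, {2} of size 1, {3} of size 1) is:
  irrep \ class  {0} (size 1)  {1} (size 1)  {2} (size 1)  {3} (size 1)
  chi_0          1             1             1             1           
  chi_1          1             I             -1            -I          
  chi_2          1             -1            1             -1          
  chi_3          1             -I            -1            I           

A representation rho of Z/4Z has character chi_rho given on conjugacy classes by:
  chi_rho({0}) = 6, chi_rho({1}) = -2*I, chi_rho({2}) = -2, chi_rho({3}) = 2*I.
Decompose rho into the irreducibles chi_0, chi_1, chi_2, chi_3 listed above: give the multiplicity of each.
Multiplicities: chi_0: 1, chi_1: 1, chi_2: 1, chi_3: 3.

Derivation: Use <chi_rho, chi> = (1/|G|) sum_C |C| * chi_rho(C) * conj(chi(C)) with |G| = 4 for each irreducible chi in the table:
  <chi_rho, chi_0> = (1/4)[1*(6)*conj(1) + 1*(-2*I)*conj(1) + 1*(-2)*conj(1) + 1*(2*I)*conj(1)]
      = (1/4)[(6) + (-2*I) + (-2) + (2*I)] = 4/4 = 1
  <chi_rho, chi_1> = (1/4)[1*(6)*conj(1) + 1*(-2*I)*conj(I) + 1*(-2)*conj(-1) + 1*(2*I)*conj(-I)]
      = (1/4)[(6) + (-2) + (2) + (-2)] = 4/4 = 1
  <chi_rho, chi_2> = (1/4)[1*(6)*conj(1) + 1*(-2*I)*conj(-1) + 1*(-2)*conj(1) + 1*(2*I)*conj(-1)]
      = (1/4)[(6) + (2*I) + (-2) + (-2*I)] = 4/4 = 1
  <chi_rho, chi_3> = (1/4)[1*(6)*conj(1) + 1*(-2*I)*conj(-I) + 1*(-2)*conj(-1) + 1*(2*I)*conj(I)]
      = (1/4)[(6) + (2) + (2) + (2)] = 12/4 = 3
(Exp terms are combined using exp(i*s)*conj(exp(i*t)) = exp(i*(s-t)), and sums of them are collapsed using the identity that for every m > 1 the m distinct m-th roots of unity sum to 0, e.g. 1 + exp(2*I*pi/3) + exp(-2*I*pi/3) = 0.)
Dimension check: dim(rho) = sum (mult * dim) = 1*1 + 1*1 + 1*1 + 3*1 = 6 = chi_rho(e) = 6.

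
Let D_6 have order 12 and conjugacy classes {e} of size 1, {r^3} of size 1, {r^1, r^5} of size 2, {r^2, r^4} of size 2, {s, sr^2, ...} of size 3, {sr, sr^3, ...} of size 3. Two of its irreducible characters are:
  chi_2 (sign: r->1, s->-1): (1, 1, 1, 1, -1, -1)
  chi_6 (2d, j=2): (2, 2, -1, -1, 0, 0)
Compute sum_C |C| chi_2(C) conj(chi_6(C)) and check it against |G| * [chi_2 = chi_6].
Sum = 0; so <chi_2, chi_6> = 0 (distinct irreducibles are orthogonal).

Details: Compute term by term over conjugacy classes (|C| * chi_2(C) * conj(chi_6(C))):
  1*(1)*conj(2) + 1*(1)*conj(2) + 2*(1)*conj(-1) + 2*(1)*conj(-1) + 3*(-1)*conj(0) + 3*(-1)*conj(0)
  = (2) + (2) + (-2) + (-2) + (0) + (0)
  = 0.
Dividing by |G| = 12 gives 0/12 = 0, matching the row-orthogonality relation <chi_2, chi_6> = [chi_2 = chi_6].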